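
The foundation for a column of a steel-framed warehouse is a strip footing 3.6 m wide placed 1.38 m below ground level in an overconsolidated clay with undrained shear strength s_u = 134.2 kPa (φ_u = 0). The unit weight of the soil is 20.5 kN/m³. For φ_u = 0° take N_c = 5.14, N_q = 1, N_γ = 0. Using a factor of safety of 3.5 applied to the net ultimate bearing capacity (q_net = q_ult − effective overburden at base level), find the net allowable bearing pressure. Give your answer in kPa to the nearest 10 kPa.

Overburden at base level: q = 20.5 × 1.38 = 28.29 kPa.
Cohesion term c·N_c = 134.2 × 5.14 = 689.79 kPa; surcharge term q·N_q = 28.29 × 1 = 28.29 kPa.
q_ult = 689.79 + 28.29 = 718.08 kPa.
Net ultimate: q_net = 718.08 − 28.29 = 689.79 kPa.
q_all(net) = 689.79 / 3.5 = 197.08 kPa.

q_all(net) ≈ 200 kPa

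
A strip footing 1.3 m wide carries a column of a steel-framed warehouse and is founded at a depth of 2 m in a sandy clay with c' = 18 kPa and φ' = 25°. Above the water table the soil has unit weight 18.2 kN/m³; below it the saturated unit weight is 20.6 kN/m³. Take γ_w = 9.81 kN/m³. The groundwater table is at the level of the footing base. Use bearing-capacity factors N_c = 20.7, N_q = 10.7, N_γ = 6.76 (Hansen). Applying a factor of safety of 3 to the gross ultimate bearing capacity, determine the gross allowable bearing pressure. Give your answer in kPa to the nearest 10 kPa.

Overburden at base level: q = 18.2 × 2 = 36.4 kPa.
Below the base the soil is submerged, so the ½γBN_γ term uses γ' = 20.6 − 9.81 = 10.79 kN/m³.
Cohesion term c·N_c = 18 × 20.7 = 372.6 kPa; surcharge term q·N_q = 36.4 × 10.7 = 389.48 kPa; self-weight term 0.5·γ·B·N_γ = 0.5 × 10.79 × 1.3 × 6.76 = 47.411 kPa.
q_ult = 372.6 + 389.48 + 47.411 = 809.49 kPa.
q_all = q_ult / FS = 809.49 / 3 = 269.83 kPa.

q_all ≈ 270 kPa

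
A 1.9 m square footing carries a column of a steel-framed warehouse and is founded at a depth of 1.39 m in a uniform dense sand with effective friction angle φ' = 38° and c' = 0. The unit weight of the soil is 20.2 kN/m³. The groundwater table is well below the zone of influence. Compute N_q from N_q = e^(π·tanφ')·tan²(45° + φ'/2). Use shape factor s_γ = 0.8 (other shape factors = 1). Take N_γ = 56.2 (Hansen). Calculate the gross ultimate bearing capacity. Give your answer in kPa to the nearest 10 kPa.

tan38° = 0.7813, so N_q = e^(π×0.7813)·tan²(64°) = 11.64 × 4.204 = 48.93.
Effective surcharge at the founding depth q = γ·D_f = 20.2 × 1.39 = 28.078 kPa.
q_ult = q·N_q + 0.5·γ·B·N_γ·s_γ
     = 28.078 × 48.933 + 0.5 × 20.2 × 1.9 × 56.2 × 0.8
     = 1373.9 + 862.78 = 2236.7 kPa.

q_ult ≈ 2240 kPa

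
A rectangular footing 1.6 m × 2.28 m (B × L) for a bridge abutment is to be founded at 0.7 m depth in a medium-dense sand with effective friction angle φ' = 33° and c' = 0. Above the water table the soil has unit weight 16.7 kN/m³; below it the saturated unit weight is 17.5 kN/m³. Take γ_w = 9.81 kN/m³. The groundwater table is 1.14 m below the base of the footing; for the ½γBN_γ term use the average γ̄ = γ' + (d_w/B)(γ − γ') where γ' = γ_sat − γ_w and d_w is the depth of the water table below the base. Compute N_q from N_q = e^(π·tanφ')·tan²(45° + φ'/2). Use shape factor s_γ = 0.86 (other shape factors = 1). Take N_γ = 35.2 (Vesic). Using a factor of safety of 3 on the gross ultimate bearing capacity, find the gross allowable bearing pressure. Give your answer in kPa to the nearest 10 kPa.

q_all ≈ 220 kPa

N_q = e^(π·tan33°)·tan²(61.5°) = 26.09.
Effective surcharge at the founding depth q = γ·D_f = 16.7 × 0.7 = 11.69 kPa.
With d_w = 1.14 m < B, γ̄ = 7.69 + (1.14/1.6) × (16.7 − 7.69) = 14.11 kN/m³.
q_ult = q·N_q + 0.5·γ·B·N_γ·s_γ
     = 11.69 × 26.092 + 0.5 × 14.11 × 1.6 × 35.2 × 0.86
     = 305.02 + 341.7 = 646.72 kPa.
q_all = 646.72 / 3 = 215.57 kPa.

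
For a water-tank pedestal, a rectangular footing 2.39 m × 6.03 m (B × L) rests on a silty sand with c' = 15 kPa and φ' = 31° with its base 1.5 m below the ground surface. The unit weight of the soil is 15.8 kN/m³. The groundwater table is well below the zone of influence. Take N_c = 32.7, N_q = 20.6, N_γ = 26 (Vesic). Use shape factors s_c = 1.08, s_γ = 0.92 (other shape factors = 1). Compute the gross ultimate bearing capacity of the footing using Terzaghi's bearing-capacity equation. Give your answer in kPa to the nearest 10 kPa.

Overburden at base level: q = 15.8 × 1.5 = 23.7 kPa.
Cohesion term c·N_c·s_c = 15 × 32.7 × 1.08 = 529.74 kPa; surcharge term q·N_q = 23.7 × 20.6 = 488.22 kPa; self-weight term 0.5·γ·B·N_γ·s_γ = 0.5 × 15.8 × 2.39 × 26 × 0.92 = 451.63 kPa.
q_ult = 529.74 + 488.22 + 451.63 = 1469.6 kPa.

q_ult ≈ 1470 kPa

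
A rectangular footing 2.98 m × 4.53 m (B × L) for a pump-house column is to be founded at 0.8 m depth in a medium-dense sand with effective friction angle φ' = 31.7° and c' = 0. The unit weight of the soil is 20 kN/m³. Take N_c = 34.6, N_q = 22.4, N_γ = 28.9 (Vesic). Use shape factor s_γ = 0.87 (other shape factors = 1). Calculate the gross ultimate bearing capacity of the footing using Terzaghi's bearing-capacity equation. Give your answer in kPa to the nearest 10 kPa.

q = γ·D_f = 20 × 0.8 = 16 kPa.
q·N_q = 16 × 22.4 = 358.4 kPa
0.5·γ·B·N_γ·s_γ = 0.5 × 20 × 2.98 × 28.9 × 0.87 = 749.26 kPa
q_ult = 358.4 + 749.26 = 1107.7 kPa.

q_ult ≈ 1110 kPa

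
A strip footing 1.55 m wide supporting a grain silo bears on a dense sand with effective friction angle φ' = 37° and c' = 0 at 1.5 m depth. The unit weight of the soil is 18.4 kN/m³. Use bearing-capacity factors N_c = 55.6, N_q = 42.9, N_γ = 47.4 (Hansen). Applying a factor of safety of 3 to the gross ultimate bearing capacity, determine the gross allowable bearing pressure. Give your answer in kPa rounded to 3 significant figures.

q_all ≈ 620 kPa

Overburden at base level: q = 18.4 × 1.5 = 27.6 kPa.
Surcharge term q·N_q = 27.6 × 42.9 = 1184 kPa; self-weight term 0.5·γ·B·N_γ = 0.5 × 18.4 × 1.55 × 47.4 = 675.92 kPa.
q_ult = 1184 + 675.92 = 1860 kPa.
q_all = q_ult / FS = 1860 / 3 = 619.99 kPa.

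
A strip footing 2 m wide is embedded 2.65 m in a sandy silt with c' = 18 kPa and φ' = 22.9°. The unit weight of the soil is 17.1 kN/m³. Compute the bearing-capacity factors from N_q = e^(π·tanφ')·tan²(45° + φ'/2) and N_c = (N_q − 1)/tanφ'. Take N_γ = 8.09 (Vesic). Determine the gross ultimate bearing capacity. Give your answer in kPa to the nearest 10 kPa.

q_ult ≈ 850 kPa

tan22.9° = 0.4224, so N_q = e^(π×0.4224)·tan²(56.45°) = 3.77 × 2.274 = 8.57.
N_c = (8.57 − 1)/tan22.9° = 17.93.
q = γ·D_f = 17.1 × 2.65 = 45.315 kPa.
c·N_c = 18 × 17.927 = 322.69 kPa
q·N_q = 45.315 × 8.5728 = 388.48 kPa
0.5·γ·B·N_γ = 0.5 × 17.1 × 2 × 8.09 = 138.34 kPa
q_ult = 322.69 + 388.48 + 138.34 = 849.51 kPa.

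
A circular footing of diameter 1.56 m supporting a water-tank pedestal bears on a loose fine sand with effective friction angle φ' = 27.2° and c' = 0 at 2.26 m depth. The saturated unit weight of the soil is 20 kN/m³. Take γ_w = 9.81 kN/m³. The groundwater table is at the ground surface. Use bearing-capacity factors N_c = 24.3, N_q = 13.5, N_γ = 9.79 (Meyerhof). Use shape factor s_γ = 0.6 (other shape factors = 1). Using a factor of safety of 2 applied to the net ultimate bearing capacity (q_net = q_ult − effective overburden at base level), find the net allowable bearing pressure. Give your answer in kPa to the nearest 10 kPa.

q_all(net) ≈ 170 kPa

Water table at ground surface, so effective unit weight γ' = 20 − 9.81 = 10.19 kN/m³ is used throughout; overburden q = 10.19 × 2.26 = 23.029 kPa; the same γ' applies in the ½γBN_γ term.
Surcharge term q·N_q = 23.029 × 13.5 = 310.9 kPa; self-weight term 0.5·γ·B·N_γ·s_γ = 0.5 × 10.19 × 1.56 × 9.79 × 0.6 = 46.688 kPa.
q_ult = 310.9 + 46.688 = 357.58 kPa.
Net ultimate: q_net = 357.58 − 23.029 = 334.56 kPa.
q_all(net) = 334.56 / 2 = 167.28 kPa.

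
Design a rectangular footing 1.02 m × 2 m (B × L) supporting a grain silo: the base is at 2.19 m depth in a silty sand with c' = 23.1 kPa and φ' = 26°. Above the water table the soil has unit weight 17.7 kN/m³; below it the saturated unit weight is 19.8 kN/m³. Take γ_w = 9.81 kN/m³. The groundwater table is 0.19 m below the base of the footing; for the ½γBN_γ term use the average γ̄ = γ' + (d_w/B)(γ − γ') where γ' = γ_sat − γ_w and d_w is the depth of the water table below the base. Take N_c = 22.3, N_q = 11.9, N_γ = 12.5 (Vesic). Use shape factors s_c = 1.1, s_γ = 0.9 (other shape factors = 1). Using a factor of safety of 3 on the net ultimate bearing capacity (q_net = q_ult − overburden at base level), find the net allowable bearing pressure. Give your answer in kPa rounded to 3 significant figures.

q_all(net) ≈ 352 kPa

Effective surcharge at the founding depth q = γ·D_f = 17.7 × 2.19 = 38.763 kPa.
With d_w = 0.19 m < B, γ̄ = 9.99 + (0.19/1.02) × (17.7 − 9.99) = 11.426 kN/m³.
q_ult = c·N_c·s_c + q·N_q + 0.5·γ·B·N_γ·s_γ
     = 23.1 × 22.3 × 1.1 + 38.763 × 11.9 + 0.5 × 11.426 × 1.02 × 12.5 × 0.9
     = 566.64 + 461.28 + 65.558 = 1093.5 kPa.
q_net = 1093.5 − 38.763 = 1054.7 kPa.
q_all(net) = 1054.7 / 3 = 351.57 kPa.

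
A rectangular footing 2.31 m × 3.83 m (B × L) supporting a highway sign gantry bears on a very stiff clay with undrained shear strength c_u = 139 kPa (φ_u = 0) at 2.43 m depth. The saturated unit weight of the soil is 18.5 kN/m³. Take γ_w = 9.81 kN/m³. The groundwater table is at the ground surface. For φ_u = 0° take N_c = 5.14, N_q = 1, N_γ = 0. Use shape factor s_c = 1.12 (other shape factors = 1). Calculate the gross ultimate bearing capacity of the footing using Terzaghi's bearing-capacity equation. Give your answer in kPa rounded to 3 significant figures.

Water table at ground surface, so effective unit weight γ' = 18.5 − 9.81 = 8.69 kN/m³ is used throughout; overburden q = 8.69 × 2.43 = 21.117 kPa.
Cohesion term c·N_c·s_c = 139 × 5.14 × 1.12 = 800.2 kPa; surcharge term q·N_q = 21.117 × 1 = 21.117 kPa.
q_ult = 800.2 + 21.117 = 821.31 kPa.

q_ult ≈ 821 kPa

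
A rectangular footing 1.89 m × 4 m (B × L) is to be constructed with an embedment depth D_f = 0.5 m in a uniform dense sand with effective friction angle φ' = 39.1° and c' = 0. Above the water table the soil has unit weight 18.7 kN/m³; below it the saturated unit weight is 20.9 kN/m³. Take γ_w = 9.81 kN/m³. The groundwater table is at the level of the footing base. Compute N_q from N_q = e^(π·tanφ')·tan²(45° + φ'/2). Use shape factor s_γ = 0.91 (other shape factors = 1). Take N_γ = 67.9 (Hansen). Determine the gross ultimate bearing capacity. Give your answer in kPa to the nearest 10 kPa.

q_ult ≈ 1180 kPa

tan39.1° = 0.8127, so N_q = e^(π×0.8127)·tan²(64.55°) = 12.847 × 4.415 = 56.72.
q = γ·D_f = 18.7 × 0.5 = 9.35 kPa.
For the ½γBN_γ term take γ' = 20.9 − 9.81 = 11.09 kN/m³ (soil below base is submerged).
q·N_q = 9.35 × 56.723 = 530.36 kPa
0.5·γ·B·N_γ·s_γ = 0.5 × 11.09 × 1.89 × 67.9 × 0.91 = 647.55 kPa
q_ult = 530.36 + 647.55 = 1177.9 kPa.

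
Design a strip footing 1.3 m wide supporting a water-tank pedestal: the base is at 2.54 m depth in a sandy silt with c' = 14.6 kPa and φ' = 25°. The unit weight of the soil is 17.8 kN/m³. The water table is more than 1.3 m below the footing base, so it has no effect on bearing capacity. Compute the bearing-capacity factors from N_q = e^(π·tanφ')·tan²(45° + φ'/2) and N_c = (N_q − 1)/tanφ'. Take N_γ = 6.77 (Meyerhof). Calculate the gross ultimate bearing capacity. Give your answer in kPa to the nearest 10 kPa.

q_ult ≈ 860 kPa

tan25° = 0.4663, so N_q = e^(π×0.4663)·tan²(57.5°) = 4.327 × 2.464 = 10.66.
N_c = (10.66 − 1)/tan25° = 20.72.
Effective surcharge at the founding depth q = γ·D_f = 17.8 × 2.54 = 45.212 kPa.
q_ult = c·N_c + q·N_q + 0.5·γ·B·N_γ
     = 14.6 × 20.721 + 45.212 × 10.662 + 0.5 × 17.8 × 1.3 × 6.77
     = 302.52 + 482.06 + 78.329 = 862.91 kPa.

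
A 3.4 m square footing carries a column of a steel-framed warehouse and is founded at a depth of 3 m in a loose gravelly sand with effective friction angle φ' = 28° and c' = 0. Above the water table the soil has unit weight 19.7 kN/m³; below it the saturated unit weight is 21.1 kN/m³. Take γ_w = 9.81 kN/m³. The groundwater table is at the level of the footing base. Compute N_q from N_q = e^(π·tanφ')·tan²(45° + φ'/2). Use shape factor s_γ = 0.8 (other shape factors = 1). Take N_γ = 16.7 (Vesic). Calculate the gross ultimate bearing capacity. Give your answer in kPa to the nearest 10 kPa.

q_ult ≈ 1130 kPa

tan28° = 0.5317, so N_q = e^(π×0.5317)·tan²(59°) = 5.314 × 2.77 = 14.72.
Overburden at base level: q = 19.7 × 3 = 59.1 kPa.
Below the base the soil is submerged, so the ½γBN_γ term uses γ' = 21.1 − 9.81 = 11.29 kN/m³.
Surcharge term q·N_q = 59.1 × 14.72 = 869.94 kPa; self-weight term 0.5·γ·B·N_γ·s_γ = 0.5 × 11.29 × 3.4 × 16.7 × 0.8 = 256.42 kPa.
q_ult = 869.94 + 256.42 = 1126.4 kPa.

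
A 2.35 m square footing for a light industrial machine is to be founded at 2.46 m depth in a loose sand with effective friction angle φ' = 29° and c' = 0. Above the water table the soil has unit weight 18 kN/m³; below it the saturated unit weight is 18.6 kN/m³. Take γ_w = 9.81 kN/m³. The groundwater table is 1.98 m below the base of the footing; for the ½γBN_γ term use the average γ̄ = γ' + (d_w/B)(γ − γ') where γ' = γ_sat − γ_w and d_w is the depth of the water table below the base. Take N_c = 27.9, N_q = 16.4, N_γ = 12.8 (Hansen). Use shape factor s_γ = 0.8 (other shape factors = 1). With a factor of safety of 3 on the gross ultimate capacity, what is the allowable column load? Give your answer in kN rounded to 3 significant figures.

P_all ≈ 1700 kN

Effective surcharge at the founding depth q = γ·D_f = 18 × 2.46 = 44.28 kPa.
With d_w = 1.98 m < B, γ̄ = 8.79 + (1.98/2.35) × (18 − 8.79) = 16.55 kN/m³.
q_ult = q·N_q + 0.5·γ·B·N_γ·s_γ
     = 44.28 × 16.4 + 0.5 × 16.55 × 2.35 × 12.8 × 0.8
     = 726.19 + 199.13 = 925.32 kPa.
Gross allowable pressure q_all = 925.32 / 3 = 308.44 kPa.
Footing area = 5.5225 m², so allowable column load = 308.44 × 5.5225 = 1703.4 kN.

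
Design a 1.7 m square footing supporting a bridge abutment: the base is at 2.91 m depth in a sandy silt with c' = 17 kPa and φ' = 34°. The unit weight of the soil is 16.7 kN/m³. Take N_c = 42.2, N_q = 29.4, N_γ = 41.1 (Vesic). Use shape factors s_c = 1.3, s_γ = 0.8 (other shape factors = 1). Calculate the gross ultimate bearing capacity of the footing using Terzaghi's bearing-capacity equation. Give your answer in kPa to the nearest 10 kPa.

q = γ·D_f = 16.7 × 2.91 = 48.597 kPa.
c·N_c·s_c = 17 × 42.2 × 1.3 = 932.62 kPa
q·N_q = 48.597 × 29.4 = 1428.8 kPa
0.5·γ·B·N_γ·s_γ = 0.5 × 16.7 × 1.7 × 41.1 × 0.8 = 466.73 kPa
q_ult = 932.62 + 1428.8 + 466.73 = 2828.1 kPa.

q_ult ≈ 2830 kPa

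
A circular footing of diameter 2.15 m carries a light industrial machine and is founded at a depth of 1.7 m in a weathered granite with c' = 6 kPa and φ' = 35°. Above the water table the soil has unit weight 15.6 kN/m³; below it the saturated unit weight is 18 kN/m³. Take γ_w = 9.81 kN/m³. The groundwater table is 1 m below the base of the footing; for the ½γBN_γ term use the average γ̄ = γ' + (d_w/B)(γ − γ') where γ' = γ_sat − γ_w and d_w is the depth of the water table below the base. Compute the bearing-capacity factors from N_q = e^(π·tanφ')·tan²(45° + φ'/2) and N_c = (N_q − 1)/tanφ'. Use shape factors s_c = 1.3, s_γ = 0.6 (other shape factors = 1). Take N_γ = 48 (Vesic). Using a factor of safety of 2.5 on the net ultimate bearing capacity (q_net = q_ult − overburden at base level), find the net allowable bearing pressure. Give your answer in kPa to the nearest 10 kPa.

N_q = e^(π·tan35°)·tan²(62.5°) = 33.3; N_c = (N_q − 1)/tanφ' = 46.12.
Effective surcharge at the founding depth q = γ·D_f = 15.6 × 1.7 = 26.52 kPa.
With d_w = 1 m < B, γ̄ = 8.19 + (1/2.15) × (15.6 − 8.19) = 11.637 kN/m³.
q_ult = c·N_c·s_c + q·N_q + 0.5·γ·B·N_γ·s_γ
     = 6 × 46.124 × 1.3 + 26.52 × 33.296 + 0.5 × 11.637 × 2.15 × 48 × 0.6
     = 359.76 + 883.01 + 360.27 = 1603 kPa.
q_net = 1603 − 26.52 = 1576.5 kPa.
q_all(net) = 1576.5 / 2.5 = 630.61 kPa.

q_all(net) ≈ 630 kPa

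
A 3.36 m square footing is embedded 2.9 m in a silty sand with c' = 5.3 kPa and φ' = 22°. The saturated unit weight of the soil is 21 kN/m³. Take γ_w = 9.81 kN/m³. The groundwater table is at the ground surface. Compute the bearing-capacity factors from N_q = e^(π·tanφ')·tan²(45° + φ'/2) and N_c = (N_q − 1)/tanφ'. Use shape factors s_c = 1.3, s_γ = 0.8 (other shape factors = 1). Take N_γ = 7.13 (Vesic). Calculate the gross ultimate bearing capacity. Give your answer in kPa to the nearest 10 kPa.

tan22° = 0.404, so N_q = e^(π×0.404)·tan²(56°) = 3.558 × 2.198 = 7.82.
N_c = (7.82 − 1)/tan22° = 16.88.
With the water table at the surface the whole profile is submerged: γ' = 21 − 9.81 = 11.19 kN/m³, so q = γ'·D_f = 32.451 kPa; the same γ' applies in the ½γBN_γ term.
q_ult = c·N_c·s_c + q·N_q + 0.5·γ·B·N_γ·s_γ
     = 5.3 × 16.883 × 1.3 + 32.451 × 7.8211 + 0.5 × 11.19 × 3.36 × 7.13 × 0.8
     = 116.32 + 253.8 + 107.23 = 477.36 kPa.

q_ult ≈ 480 kPa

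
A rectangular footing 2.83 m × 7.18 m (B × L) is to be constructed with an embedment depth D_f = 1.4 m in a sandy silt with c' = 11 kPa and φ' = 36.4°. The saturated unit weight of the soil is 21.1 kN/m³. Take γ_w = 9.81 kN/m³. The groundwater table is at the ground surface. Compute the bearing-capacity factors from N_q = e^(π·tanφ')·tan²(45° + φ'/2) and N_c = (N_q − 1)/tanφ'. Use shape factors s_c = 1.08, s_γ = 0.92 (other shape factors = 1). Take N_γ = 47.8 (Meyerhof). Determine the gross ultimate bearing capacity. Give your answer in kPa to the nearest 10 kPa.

tan36.4° = 0.7373, so N_q = e^(π×0.7373)·tan²(63.2°) = 10.137 × 3.919 = 39.73.
N_c = (39.73 − 1)/tan36.4° = 52.53.
With the water table at the surface the whole profile is submerged: γ' = 21.1 − 9.81 = 11.29 kN/m³, so q = γ'·D_f = 15.806 kPa; the same γ' applies in the ½γBN_γ term.
q_ult = c·N_c·s_c + q·N_q + 0.5·γ·B·N_γ·s_γ
     = 11 × 52.528 × 1.08 + 15.806 × 39.727 + 0.5 × 11.29 × 2.83 × 47.8 × 0.92
     = 624.04 + 627.93 + 702.53 = 1954.5 kPa.

q_ult ≈ 1950 kPa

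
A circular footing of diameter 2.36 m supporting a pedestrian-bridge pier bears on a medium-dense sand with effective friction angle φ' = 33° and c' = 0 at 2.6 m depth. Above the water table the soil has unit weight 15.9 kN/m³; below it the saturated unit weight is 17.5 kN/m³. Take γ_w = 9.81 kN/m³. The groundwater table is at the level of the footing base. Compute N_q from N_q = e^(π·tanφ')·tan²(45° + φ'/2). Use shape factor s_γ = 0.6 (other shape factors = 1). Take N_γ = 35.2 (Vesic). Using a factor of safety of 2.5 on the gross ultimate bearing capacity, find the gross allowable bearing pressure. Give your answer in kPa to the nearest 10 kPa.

q_all ≈ 510 kPa

N_q = e^(π·tan33°)·tan²(61.5°) = 26.09.
Overburden at base level: q = 15.9 × 2.6 = 41.34 kPa.
Below the base the soil is submerged, so the ½γBN_γ term uses γ' = 17.5 − 9.81 = 7.69 kN/m³.
Surcharge term q·N_q = 41.34 × 26.092 = 1078.6 kPa; self-weight term 0.5·γ·B·N_γ·s_γ = 0.5 × 7.69 × 2.36 × 35.2 × 0.6 = 191.65 kPa.
q_ult = 1078.6 + 191.65 = 1270.3 kPa.
q_all = 1270.3 / 2.5 = 508.12 kPa.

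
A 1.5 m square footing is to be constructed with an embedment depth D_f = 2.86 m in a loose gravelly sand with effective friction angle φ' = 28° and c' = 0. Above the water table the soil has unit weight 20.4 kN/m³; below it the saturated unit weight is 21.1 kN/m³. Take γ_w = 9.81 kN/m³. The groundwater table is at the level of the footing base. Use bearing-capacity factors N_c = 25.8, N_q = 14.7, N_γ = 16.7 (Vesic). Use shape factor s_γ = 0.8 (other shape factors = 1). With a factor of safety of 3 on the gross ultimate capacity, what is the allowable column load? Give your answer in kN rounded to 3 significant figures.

P_all ≈ 728 kN

q = γ·D_f = 20.4 × 2.86 = 58.344 kPa.
For the ½γBN_γ term take γ' = 21.1 − 9.81 = 11.29 kN/m³ (soil below base is submerged).
q·N_q = 58.344 × 14.7 = 857.66 kPa
0.5·γ·B·N_γ·s_γ = 0.5 × 11.29 × 1.5 × 16.7 × 0.8 = 113.13 kPa
q_ult = 857.66 + 113.13 = 970.78 kPa.
Gross allowable pressure q_all = 970.78 / 3 = 323.59 kPa.
Footing area = 2.25 m², so allowable column load = 323.59 × 2.25 = 728.09 kN.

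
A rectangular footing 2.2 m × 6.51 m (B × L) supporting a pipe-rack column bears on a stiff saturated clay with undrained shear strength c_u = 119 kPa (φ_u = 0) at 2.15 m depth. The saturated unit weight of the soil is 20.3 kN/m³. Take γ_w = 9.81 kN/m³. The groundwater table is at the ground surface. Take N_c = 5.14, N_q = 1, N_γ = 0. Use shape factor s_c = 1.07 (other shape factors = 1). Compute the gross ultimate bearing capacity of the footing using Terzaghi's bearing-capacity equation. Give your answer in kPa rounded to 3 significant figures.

With the water table at the surface the whole profile is submerged: γ' = 20.3 − 9.81 = 10.49 kN/m³, so q = γ'·D_f = 22.553 kPa.
q_ult = c·N_c·s_c + q·N_q
     = 119 × 5.14 × 1.07 + 22.553 × 1
     = 654.48 + 22.553 = 677.03 kPa.

q_ult ≈ 677 kPa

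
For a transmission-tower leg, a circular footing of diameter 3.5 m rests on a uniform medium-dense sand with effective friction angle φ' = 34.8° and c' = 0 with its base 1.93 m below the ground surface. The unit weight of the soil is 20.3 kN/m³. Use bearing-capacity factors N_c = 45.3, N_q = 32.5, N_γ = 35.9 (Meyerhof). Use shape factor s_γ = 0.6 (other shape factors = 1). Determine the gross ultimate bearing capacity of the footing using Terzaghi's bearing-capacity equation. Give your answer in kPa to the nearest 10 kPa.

q = γ·D_f = 20.3 × 1.93 = 39.179 kPa.
q·N_q = 39.179 × 32.5 = 1273.3 kPa
0.5·γ·B·N_γ·s_γ = 0.5 × 20.3 × 3.5 × 35.9 × 0.6 = 765.21 kPa
q_ult = 1273.3 + 765.21 = 2038.5 kPa.

q_ult ≈ 2040 kPa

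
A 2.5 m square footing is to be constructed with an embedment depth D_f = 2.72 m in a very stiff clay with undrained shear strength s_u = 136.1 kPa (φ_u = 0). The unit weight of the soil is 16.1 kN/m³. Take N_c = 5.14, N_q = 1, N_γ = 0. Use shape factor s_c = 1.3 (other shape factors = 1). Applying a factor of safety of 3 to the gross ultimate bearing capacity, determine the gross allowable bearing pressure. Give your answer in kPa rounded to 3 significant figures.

q_all ≈ 318 kPa

Effective surcharge at the founding depth q = γ·D_f = 16.1 × 2.72 = 43.792 kPa.
q_ult = c·N_c·s_c + q·N_q
     = 136.1 × 5.14 × 1.3 + 43.792 × 1
     = 909.42 + 43.792 = 953.21 kPa.
q_all = q_ult / FS = 953.21 / 3 = 317.74 kPa.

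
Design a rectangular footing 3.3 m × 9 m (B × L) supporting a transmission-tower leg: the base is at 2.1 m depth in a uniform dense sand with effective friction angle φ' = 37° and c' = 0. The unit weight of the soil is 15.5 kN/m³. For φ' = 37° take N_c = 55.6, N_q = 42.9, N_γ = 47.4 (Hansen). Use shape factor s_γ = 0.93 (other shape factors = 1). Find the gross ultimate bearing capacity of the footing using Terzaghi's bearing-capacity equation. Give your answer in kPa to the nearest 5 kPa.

q_ult ≈ 2525 kPa

Effective surcharge at the founding depth q = γ·D_f = 15.5 × 2.1 = 32.55 kPa.
q_ult = q·N_q + 0.5·γ·B·N_γ·s_γ
     = 32.55 × 42.9 + 0.5 × 15.5 × 3.3 × 47.4 × 0.93
     = 1396.4 + 1127.4 = 2523.8 kPa.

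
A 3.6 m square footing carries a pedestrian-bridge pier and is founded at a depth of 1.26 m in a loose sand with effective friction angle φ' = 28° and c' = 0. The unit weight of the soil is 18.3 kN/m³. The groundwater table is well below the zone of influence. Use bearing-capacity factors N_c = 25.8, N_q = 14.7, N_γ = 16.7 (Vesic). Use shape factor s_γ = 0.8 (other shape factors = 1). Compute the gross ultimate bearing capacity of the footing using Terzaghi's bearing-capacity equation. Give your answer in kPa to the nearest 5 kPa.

q_ult ≈ 780 kPa

Effective surcharge at the founding depth q = γ·D_f = 18.3 × 1.26 = 23.058 kPa.
q_ult = q·N_q + 0.5·γ·B·N_γ·s_γ
     = 23.058 × 14.7 + 0.5 × 18.3 × 3.6 × 16.7 × 0.8
     = 338.95 + 440.08 = 779.03 kPa.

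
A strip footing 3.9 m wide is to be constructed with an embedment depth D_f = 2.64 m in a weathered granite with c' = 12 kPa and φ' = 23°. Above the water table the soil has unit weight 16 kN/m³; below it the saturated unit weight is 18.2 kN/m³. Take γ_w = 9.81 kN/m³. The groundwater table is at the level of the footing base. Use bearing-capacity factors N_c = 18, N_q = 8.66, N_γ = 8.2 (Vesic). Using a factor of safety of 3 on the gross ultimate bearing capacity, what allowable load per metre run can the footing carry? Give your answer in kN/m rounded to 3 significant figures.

≈ 931 kN/m

Effective surcharge at the founding depth q = γ·D_f = 16 × 2.64 = 42.24 kPa.
The water table coincides with the base, so in the self-weight term γ → γ' = 8.39 kN/m³.
q_ult = c·N_c + q·N_q + 0.5·γ·B·N_γ
     = 12 × 18 + 42.24 × 8.66 + 0.5 × 8.39 × 3.9 × 8.2
     = 216 + 365.8 + 134.16 = 715.95 kPa.
Gross allowable pressure q_all = 715.95 / 3 = 238.65 kPa.
Allowable wall load = q_all × B = 238.65 × 3.9 = 930.74 kN per metre run.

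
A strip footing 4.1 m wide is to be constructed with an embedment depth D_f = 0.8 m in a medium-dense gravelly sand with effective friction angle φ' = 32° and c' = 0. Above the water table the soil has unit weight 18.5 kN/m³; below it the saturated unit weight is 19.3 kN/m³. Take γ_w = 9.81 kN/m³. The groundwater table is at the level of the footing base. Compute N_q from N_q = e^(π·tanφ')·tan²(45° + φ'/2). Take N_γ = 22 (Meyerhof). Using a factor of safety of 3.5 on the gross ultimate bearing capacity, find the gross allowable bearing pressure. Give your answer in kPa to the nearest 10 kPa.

N_q = e^(π·tan32°)·tan²(61°) = 23.18.
Effective surcharge at the founding depth q = γ·D_f = 18.5 × 0.8 = 14.8 kPa.
The water table coincides with the base, so in the self-weight term γ → γ' = 9.49 kN/m³.
q_ult = q·N_q + 0.5·γ·B·N_γ
     = 14.8 × 23.177 + 0.5 × 9.49 × 4.1 × 22
     = 343.02 + 428 = 771.02 kPa.
q_all = 771.02 / 3.5 = 220.29 kPa.

q_all ≈ 220 kPa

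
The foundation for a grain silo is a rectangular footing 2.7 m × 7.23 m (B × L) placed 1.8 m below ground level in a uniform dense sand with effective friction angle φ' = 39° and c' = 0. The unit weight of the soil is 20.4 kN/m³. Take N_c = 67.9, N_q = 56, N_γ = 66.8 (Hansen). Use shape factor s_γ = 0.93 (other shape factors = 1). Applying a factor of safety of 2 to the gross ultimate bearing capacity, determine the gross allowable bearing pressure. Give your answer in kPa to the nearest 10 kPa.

q = γ·D_f = 20.4 × 1.8 = 36.72 kPa.
q·N_q = 36.72 × 56 = 2056.3 kPa
0.5·γ·B·N_γ·s_γ = 0.5 × 20.4 × 2.7 × 66.8 × 0.93 = 1710.9 kPa
q_ult = 2056.3 + 1710.9 = 3767.2 kPa.
q_all = q_ult / FS = 3767.2 / 2 = 1883.6 kPa.

q_all ≈ 1880 kPa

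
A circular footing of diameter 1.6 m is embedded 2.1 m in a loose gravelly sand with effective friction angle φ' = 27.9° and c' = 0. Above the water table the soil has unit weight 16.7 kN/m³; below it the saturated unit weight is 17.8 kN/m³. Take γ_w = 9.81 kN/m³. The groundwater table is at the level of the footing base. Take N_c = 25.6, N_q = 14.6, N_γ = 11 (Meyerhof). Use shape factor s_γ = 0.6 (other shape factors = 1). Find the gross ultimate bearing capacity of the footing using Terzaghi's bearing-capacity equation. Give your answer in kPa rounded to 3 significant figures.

Effective surcharge at the founding depth q = γ·D_f = 16.7 × 2.1 = 35.07 kPa.
The water table coincides with the base, so in the self-weight term γ → γ' = 7.99 kN/m³.
q_ult = q·N_q + 0.5·γ·B·N_γ·s_γ
     = 35.07 × 14.6 + 0.5 × 7.99 × 1.6 × 11 × 0.6
     = 512.02 + 42.187 = 554.21 kPa.

q_ult ≈ 554 kPa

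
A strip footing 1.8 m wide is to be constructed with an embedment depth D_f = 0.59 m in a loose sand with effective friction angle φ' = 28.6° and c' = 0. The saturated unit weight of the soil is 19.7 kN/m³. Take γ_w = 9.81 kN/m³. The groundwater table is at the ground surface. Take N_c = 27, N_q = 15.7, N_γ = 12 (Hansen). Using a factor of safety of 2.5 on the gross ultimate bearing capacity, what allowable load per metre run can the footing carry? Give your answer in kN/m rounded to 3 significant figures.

≈ 143 kN/m

Water table at ground surface, so effective unit weight γ' = 19.7 − 9.81 = 9.89 kN/m³ is used throughout; overburden q = 9.89 × 0.59 = 5.8351 kPa; the same γ' applies in the ½γBN_γ term.
Surcharge term q·N_q = 5.8351 × 15.7 = 91.611 kPa; self-weight term 0.5·γ·B·N_γ = 0.5 × 9.89 × 1.8 × 12 = 106.81 kPa.
q_ult = 91.611 + 106.81 = 198.42 kPa.
Gross allowable pressure q_all = 198.42 / 2.5 = 79.369 kPa.
Allowable wall load = q_all × B = 79.369 × 1.8 = 142.86 kN per metre run.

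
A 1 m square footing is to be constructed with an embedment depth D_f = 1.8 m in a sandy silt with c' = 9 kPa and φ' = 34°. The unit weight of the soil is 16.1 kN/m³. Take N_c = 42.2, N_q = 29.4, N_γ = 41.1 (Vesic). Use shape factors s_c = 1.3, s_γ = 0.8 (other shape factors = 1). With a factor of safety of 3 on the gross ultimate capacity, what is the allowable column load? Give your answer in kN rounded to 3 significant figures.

q = γ·D_f = 16.1 × 1.8 = 28.98 kPa.
c·N_c·s_c = 9 × 42.2 × 1.3 = 493.74 kPa
q·N_q = 28.98 × 29.4 = 852.01 kPa
0.5·γ·B·N_γ·s_γ = 0.5 × 16.1 × 1 × 41.1 × 0.8 = 264.68 kPa
q_ult = 493.74 + 852.01 + 264.68 = 1610.4 kPa.
Gross allowable pressure q_all = 1610.4 / 3 = 536.81 kPa.
Footing area = 1 m², so allowable column load = 536.81 × 1 = 536.81 kN.

P_all ≈ 537 kN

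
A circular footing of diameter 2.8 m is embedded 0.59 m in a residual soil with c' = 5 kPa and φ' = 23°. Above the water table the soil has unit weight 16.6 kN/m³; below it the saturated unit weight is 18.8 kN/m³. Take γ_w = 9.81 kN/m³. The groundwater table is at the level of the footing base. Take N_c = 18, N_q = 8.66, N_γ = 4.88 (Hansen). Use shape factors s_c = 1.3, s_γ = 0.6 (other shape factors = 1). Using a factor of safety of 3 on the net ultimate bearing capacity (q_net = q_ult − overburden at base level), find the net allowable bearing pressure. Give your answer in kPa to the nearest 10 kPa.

q_all(net) ≈ 80 kPa

Overburden at base level: q = 16.6 × 0.59 = 9.794 kPa.
Below the base the soil is submerged, so the ½γBN_γ term uses γ' = 18.8 − 9.81 = 8.99 kN/m³.
Cohesion term c·N_c·s_c = 5 × 18 × 1.3 = 117 kPa; surcharge term q·N_q = 9.794 × 8.66 = 84.816 kPa; self-weight term 0.5·γ·B·N_γ·s_γ = 0.5 × 8.99 × 2.8 × 4.88 × 0.6 = 36.852 kPa.
q_ult = 117 + 84.816 + 36.852 = 238.67 kPa.
q_net = 238.67 − 9.794 = 228.87 kPa.
q_all(net) = 228.87 / 3 = 76.291 kPa.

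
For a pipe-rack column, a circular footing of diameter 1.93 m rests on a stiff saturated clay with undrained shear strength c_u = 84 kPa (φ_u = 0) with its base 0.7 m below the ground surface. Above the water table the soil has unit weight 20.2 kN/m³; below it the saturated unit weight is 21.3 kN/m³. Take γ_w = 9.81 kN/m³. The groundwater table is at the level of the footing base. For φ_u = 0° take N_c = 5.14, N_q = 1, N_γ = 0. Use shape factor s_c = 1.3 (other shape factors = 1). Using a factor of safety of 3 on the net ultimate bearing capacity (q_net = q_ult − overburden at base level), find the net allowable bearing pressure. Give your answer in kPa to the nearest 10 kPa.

q_all(net) ≈ 190 kPa

Overburden at base level: q = 20.2 × 0.7 = 14.14 kPa.
Cohesion term c·N_c·s_c = 84 × 5.14 × 1.3 = 561.29 kPa; surcharge term q·N_q = 14.14 × 1 = 14.14 kPa.
q_ult = 561.29 + 14.14 = 575.43 kPa.
q_net = 575.43 − 14.14 = 561.29 kPa.
q_all(net) = 561.29 / 3 = 187.1 kPa.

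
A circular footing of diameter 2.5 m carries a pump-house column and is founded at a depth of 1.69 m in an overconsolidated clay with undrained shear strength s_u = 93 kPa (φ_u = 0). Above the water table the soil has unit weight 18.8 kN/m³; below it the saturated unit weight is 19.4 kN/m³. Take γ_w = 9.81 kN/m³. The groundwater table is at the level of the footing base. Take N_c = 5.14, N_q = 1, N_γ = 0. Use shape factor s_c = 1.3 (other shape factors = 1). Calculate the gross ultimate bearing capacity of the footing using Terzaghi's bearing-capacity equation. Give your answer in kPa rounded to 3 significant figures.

q_ult ≈ 653 kPa

Effective surcharge at the founding depth q = γ·D_f = 18.8 × 1.69 = 31.772 kPa.
q_ult = c·N_c·s_c + q·N_q
     = 93 × 5.14 × 1.3 + 31.772 × 1
     = 621.43 + 31.772 = 653.2 kPa.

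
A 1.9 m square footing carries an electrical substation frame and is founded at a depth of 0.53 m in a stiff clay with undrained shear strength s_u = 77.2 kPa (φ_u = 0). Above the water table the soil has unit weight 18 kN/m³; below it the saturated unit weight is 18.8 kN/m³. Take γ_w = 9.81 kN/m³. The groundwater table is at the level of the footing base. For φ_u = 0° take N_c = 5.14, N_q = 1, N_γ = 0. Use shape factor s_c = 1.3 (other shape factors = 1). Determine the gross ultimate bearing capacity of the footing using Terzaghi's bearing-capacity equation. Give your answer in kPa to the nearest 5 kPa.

Effective surcharge at the founding depth q = γ·D_f = 18 × 0.53 = 9.54 kPa.
q_ult = c·N_c·s_c + q·N_q
     = 77.2 × 5.14 × 1.3 + 9.54 × 1
     = 515.85 + 9.54 = 525.39 kPa.

q_ult ≈ 525 kPa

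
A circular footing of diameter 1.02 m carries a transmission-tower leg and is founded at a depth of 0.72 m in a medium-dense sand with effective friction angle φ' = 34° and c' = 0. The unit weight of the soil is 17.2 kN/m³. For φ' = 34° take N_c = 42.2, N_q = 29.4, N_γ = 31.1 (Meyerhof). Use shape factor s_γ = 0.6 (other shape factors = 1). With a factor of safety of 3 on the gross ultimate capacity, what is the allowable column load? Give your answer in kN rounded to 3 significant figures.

Overburden at base level: q = 17.2 × 0.72 = 12.384 kPa.
Surcharge term q·N_q = 12.384 × 29.4 = 364.09 kPa; self-weight term 0.5·γ·B·N_γ·s_γ = 0.5 × 17.2 × 1.02 × 31.1 × 0.6 = 163.69 kPa.
q_ult = 364.09 + 163.69 = 527.78 kPa.
Gross allowable pressure q_all = 527.78 / 3 = 175.93 kPa.
Footing area = 0.8171 m², so allowable column load = 175.93 × 0.8171 = 143.75 kN.

P_all ≈ 144 kN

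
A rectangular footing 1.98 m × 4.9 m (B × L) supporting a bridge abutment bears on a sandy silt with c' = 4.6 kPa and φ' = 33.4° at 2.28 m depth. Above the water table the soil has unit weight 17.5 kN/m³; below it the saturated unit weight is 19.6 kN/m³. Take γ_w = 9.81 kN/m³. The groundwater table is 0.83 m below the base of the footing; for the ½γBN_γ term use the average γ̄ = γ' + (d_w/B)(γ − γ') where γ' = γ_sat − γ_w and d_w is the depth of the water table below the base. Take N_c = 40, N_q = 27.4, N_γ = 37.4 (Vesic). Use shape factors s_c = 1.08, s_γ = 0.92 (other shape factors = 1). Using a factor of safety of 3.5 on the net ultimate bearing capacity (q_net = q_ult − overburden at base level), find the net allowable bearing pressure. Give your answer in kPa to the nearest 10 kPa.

Effective surcharge at the founding depth q = γ·D_f = 17.5 × 2.28 = 39.9 kPa.
With d_w = 0.83 m < B, γ̄ = 9.79 + (0.83/1.98) × (17.5 − 9.79) = 13.022 kN/m³.
q_ult = c·N_c·s_c + q·N_q + 0.5·γ·B·N_γ·s_γ
     = 4.6 × 40 × 1.08 + 39.9 × 27.4 + 0.5 × 13.022 × 1.98 × 37.4 × 0.92
     = 198.72 + 1093.3 + 443.58 = 1735.6 kPa.
q_net = 1735.6 − 39.9 = 1695.7 kPa.
q_all(net) = 1695.7 / 3.5 = 484.47 kPa.

q_all(net) ≈ 480 kPa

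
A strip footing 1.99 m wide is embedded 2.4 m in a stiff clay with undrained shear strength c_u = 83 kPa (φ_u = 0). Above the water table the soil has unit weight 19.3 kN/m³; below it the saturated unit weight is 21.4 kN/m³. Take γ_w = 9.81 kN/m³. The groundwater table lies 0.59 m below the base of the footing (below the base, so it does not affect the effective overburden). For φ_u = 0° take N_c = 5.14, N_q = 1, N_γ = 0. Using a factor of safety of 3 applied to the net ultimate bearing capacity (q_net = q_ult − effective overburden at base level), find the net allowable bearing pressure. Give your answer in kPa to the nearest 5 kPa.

Effective surcharge at the founding depth q = γ·D_f = 19.3 × 2.4 = 46.32 kPa.
q_ult = c·N_c + q·N_q
     = 83 × 5.14 + 46.32 × 1
     = 426.62 + 46.32 = 472.94 kPa.
Net ultimate: q_net = 472.94 − 46.32 = 426.62 kPa.
q_all(net) = 426.62 / 3 = 142.21 kPa.

q_all(net) ≈ 140 kPa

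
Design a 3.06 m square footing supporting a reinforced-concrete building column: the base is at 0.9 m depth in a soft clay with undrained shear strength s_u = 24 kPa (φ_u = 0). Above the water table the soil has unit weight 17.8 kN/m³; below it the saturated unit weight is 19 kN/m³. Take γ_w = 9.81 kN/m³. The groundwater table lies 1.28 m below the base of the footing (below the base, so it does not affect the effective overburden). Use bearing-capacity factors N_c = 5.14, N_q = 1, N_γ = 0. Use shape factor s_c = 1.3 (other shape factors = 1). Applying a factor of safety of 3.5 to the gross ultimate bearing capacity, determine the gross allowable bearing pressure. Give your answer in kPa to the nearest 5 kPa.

q_all ≈ 50 kPa

q = γ·D_f = 17.8 × 0.9 = 16.02 kPa.
c·N_c·s_c = 24 × 5.14 × 1.3 = 160.37 kPa
q·N_q = 16.02 × 1 = 16.02 kPa
q_ult = 160.37 + 16.02 = 176.39 kPa.
q_all = q_ult / FS = 176.39 / 3.5 = 50.397 kPa.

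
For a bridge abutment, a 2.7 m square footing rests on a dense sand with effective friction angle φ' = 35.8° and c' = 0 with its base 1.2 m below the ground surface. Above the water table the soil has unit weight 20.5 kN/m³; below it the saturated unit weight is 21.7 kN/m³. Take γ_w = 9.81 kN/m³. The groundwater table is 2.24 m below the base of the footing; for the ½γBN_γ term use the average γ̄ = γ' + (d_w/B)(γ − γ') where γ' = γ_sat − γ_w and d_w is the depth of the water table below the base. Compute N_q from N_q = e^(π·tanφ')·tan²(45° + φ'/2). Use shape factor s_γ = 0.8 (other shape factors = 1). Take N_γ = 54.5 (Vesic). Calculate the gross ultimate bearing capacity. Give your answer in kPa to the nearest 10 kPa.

tan35.8° = 0.7212, so N_q = e^(π×0.7212)·tan²(62.9°) = 9.639 × 3.819 = 36.81.
Effective surcharge at the founding depth q = γ·D_f = 20.5 × 1.2 = 24.6 kPa.
With d_w = 2.24 m < B, γ̄ = 11.89 + (2.24/2.7) × (20.5 − 11.89) = 19.033 kN/m³.
q_ult = q·N_q + 0.5·γ·B·N_γ·s_γ
     = 24.6 × 36.808 + 0.5 × 19.033 × 2.7 × 54.5 × 0.8
     = 905.48 + 1120.3 = 2025.8 kPa.

q_ult ≈ 2030 kPa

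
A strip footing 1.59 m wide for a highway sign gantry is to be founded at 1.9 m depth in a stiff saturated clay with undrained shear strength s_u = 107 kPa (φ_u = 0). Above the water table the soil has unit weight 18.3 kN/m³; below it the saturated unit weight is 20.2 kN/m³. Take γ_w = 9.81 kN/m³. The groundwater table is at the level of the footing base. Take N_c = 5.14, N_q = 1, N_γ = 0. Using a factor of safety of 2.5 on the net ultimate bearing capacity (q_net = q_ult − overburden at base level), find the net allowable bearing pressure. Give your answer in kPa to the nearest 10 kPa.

q_all(net) ≈ 220 kPa

Effective surcharge at the founding depth q = γ·D_f = 18.3 × 1.9 = 34.77 kPa.
q_ult = c·N_c + q·N_q
     = 107 × 5.14 + 34.77 × 1
     = 549.98 + 34.77 = 584.75 kPa.
q_net = 584.75 − 34.77 = 549.98 kPa.
q_all(net) = 549.98 / 2.5 = 219.99 kPa.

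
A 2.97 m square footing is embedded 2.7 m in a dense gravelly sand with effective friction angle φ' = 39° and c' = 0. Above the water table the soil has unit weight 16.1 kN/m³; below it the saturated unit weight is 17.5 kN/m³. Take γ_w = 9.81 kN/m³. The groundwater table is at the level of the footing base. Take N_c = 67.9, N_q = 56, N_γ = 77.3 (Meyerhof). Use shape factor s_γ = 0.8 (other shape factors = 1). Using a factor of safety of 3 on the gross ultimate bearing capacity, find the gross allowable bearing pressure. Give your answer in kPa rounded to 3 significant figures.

Effective surcharge at the founding depth q = γ·D_f = 16.1 × 2.7 = 43.47 kPa.
The water table coincides with the base, so in the self-weight term γ → γ' = 7.69 kN/m³.
q_ult = q·N_q + 0.5·γ·B·N_γ·s_γ
     = 43.47 × 56 + 0.5 × 7.69 × 2.97 × 77.3 × 0.8
     = 2434.3 + 706.19 = 3140.5 kPa.
q_all = 3140.5 / 3 = 1046.8 kPa.

q_all ≈ 1050 kPa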